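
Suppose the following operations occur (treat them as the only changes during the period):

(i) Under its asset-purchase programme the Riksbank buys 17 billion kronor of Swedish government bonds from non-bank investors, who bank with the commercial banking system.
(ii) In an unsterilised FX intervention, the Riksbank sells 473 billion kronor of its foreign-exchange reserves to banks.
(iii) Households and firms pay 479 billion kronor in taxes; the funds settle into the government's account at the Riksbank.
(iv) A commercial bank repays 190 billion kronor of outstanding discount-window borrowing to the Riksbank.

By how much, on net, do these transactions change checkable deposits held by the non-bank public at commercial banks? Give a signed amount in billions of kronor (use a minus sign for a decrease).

Riksbank balance sheet:
  Assets:      Securities +17B, Loans to banks −190B, Foreign assets −473B
  Liabilities: Bank reserves −1125B, Government deposits +479B
Commercial banking system:
  Assets:      Reserves at CB −1125B, Foreign assets +473B
  Liabilities: Checkable deposits −462B, Borrowings from CB −190B
So the change in checkable deposits held by the non-bank public at commercial banks is -462 billion.

-462 billion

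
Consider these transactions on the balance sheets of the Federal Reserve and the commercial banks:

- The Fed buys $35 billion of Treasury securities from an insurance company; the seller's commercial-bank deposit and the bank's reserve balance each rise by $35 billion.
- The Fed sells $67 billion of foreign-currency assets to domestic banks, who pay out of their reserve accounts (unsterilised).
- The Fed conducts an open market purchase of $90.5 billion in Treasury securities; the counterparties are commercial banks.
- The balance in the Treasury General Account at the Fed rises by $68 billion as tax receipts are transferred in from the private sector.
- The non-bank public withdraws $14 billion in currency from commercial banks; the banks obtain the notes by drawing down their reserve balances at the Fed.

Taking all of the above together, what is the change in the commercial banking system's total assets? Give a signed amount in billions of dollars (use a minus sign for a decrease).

Fed balance sheet:
  Assets:      Securities +$125.5B, Foreign assets −$67B
  Liabilities: Bank reserves −$23.5B, Currency in circulation +$14B, Government deposits +$68B
Commercial banking system:
  Assets:      Reserves at CB −$23.5B, Securities −$90.5B, Foreign assets +$67B
  Liabilities: Checkable deposits −$47B
Change in total bank assets = -$47 billion.

-$47 billion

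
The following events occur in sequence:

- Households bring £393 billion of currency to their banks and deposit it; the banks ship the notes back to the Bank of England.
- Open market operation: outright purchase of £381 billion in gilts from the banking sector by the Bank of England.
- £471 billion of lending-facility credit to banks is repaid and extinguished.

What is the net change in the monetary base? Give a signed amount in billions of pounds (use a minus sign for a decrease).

Currency deposit £393 billion: just a shift between currency and reserves — both are base money → 0.
OMO purchase (from banks) £381 billion: Bank of England balance sheet expands → +£381B.
Discount-window repayment £471 billion: Bank of England balance sheet contracts → −£471B.
Net: 0 + 381 − 471 = -£90 billion.

-£90 billion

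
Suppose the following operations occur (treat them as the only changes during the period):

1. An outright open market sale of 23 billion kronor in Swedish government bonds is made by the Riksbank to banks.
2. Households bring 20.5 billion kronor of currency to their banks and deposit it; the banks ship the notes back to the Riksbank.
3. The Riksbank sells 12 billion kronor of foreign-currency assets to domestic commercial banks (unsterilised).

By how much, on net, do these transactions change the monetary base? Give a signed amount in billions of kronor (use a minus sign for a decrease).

Riksbank balance sheet:
  Assets:      Securities −23B, Foreign assets −12B
  Liabilities: Bank reserves −14.5B, Currency in circulation −20.5B
Monetary base = currency + reserves: −20.5B + (−14.5B) = -35 billion.

-35 billion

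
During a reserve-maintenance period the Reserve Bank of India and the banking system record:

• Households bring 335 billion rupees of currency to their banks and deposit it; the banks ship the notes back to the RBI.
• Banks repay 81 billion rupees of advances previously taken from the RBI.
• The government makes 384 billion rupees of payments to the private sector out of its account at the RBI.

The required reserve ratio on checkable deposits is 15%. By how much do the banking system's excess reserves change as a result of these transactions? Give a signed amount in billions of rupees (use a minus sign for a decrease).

+530.15 billion

Currency deposit 335 billion rupees: reserves +335B, deposits +335B.
Discount-window repayment 81 billion rupees: reserves −81B, deposits 0.
Government spending 384 billion rupees: reserves +384B, deposits +384B.
Totals: Δreserves = +638B, Δdeposits = +719B.
Δrequired reserves = 15% × +719B = +107.85B.
Δexcess reserves = Δreserves − Δrequired = +638B − (+107.85B) = +530.15 billion.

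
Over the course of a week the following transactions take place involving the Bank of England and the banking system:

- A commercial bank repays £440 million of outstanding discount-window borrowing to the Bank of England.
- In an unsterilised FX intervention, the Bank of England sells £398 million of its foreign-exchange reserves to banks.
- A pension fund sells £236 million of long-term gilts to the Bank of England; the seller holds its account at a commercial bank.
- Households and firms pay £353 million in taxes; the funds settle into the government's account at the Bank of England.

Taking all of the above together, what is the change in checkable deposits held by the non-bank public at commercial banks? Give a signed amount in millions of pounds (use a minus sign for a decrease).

Discount-window repayment £440 million: the counterparty is a bank, so public deposits are unchanged → 0.
FX sale £398 million: the counterparty is a bank, so public deposits are unchanged → 0.
Asset purchase (from non-banks) £236 million: non-bank counterparties' bank balances rise → +£236M.
Government account inflow £353 million: non-bank counterparties' bank balances fall → −£353M.
Net: 0 + 0 + 236 − 353 = -£117 million.

-£117 million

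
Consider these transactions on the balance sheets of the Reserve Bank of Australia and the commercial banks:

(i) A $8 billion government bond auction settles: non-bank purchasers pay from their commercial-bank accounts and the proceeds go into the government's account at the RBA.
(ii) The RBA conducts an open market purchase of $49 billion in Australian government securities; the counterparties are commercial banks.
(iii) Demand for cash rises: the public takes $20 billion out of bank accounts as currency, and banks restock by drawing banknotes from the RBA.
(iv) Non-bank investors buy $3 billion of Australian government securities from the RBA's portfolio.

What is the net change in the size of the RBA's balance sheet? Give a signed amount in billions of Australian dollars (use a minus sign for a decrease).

+$46 billion

Government account inflow $8 billion: only the composition of liabilities changes → 0.
OMO purchase (from banks) $49 billion: an RBA asset is acquired → +$49B.
Currency withdrawal $20 billion: only the composition of liabilities changes → 0.
Asset sale (to non-banks) $3 billion: an RBA asset is shed → −$3B.
Net: 0 + 49 + 0 − 3 = +$46 billion.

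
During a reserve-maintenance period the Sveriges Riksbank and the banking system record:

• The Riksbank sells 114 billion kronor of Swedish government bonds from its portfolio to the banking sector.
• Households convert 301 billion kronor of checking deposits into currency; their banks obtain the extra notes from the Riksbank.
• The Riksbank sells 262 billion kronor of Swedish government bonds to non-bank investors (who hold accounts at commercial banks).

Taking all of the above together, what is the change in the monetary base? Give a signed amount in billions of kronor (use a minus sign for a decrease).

Riksbank balance sheet:
  Assets:      Securities −376B
  Liabilities: Bank reserves −677B, Currency in circulation +301B
Monetary base = currency + reserves: +301B + (−677B) = -376 billion.

-376 billion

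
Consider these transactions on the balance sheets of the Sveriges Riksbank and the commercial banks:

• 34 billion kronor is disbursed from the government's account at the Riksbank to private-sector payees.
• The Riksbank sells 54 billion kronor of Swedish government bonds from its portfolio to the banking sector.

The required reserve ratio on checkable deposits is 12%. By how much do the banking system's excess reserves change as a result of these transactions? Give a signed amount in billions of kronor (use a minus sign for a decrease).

-24.08 billion

Government spending 34 billion kronor: reserves +34B, deposits +34B.
OMO sale (to banks) 54 billion kronor: reserves −54B, deposits 0.
Totals: Δreserves = −20B, Δdeposits = +34B.
Δrequired reserves = 12% × +34B = +4.08B.
Δexcess reserves = Δreserves − Δrequired = −20B − (+4.08B) = -24.08 billion.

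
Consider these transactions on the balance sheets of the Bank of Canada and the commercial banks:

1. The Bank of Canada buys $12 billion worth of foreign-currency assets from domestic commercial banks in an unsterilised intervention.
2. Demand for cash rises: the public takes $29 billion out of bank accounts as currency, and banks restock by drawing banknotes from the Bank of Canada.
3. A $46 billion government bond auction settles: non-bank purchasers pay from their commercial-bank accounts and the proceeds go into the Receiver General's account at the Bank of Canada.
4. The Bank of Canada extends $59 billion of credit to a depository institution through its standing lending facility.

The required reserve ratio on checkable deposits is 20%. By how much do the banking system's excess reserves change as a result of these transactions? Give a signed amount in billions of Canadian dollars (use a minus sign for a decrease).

FX purchase $12 billion: reserves +$12B, deposits 0.
Currency withdrawal $29 billion: reserves −$29B, deposits −$29B.
Government account inflow $46 billion: reserves −$46B, deposits −$46B.
Discount-window loan $59 billion: reserves +$59B, deposits 0.
Totals: Δreserves = −$4B, Δdeposits = −$75B.
Δrequired reserves = 20% × −$75B = −$15B.
Δexcess reserves = Δreserves − Δrequired = −$4B − (−$15B) = +$11 billion.

+$11 billion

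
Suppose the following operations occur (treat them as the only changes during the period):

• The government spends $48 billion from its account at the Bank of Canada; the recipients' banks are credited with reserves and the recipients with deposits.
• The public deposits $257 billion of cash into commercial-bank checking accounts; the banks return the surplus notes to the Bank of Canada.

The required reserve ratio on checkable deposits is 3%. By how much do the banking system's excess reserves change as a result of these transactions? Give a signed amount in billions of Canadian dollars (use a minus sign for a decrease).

Government spending $48 billion: reserves +$48B, deposits +$48B.
Currency deposit $257 billion: reserves +$257B, deposits +$257B.
Totals: Δreserves = +$305B, Δdeposits = +$305B.
Δrequired reserves = 3% × +$305B = +$9.15B.
Δexcess reserves = Δreserves − Δrequired = +$305B − (+$9.15B) = +$295.85 billion.

+$295.85 billion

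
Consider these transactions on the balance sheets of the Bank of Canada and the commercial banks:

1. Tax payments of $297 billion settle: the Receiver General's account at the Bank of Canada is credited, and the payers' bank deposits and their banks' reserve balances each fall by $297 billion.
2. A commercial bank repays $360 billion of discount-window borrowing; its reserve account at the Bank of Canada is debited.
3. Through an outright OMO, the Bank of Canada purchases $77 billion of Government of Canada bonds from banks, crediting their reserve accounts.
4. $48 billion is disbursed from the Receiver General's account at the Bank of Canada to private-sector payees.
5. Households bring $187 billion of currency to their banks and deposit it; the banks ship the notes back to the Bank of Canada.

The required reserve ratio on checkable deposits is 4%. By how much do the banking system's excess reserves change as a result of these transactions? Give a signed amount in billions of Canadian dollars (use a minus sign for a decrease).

-$342.52 billion

Government account inflow $297 billion: reserves −$297B, deposits −$297B.
Discount-window repayment $360 billion: reserves −$360B, deposits 0.
OMO purchase (from banks) $77 billion: reserves +$77B, deposits 0.
Government spending $48 billion: reserves +$48B, deposits +$48B.
Currency deposit $187 billion: reserves +$187B, deposits +$187B.
Totals: Δreserves = −$345B, Δdeposits = −$62B.
Δrequired reserves = 4% × −$62B = −$2.48B.
Δexcess reserves = Δreserves − Δrequired = −$345B − (−$2.48B) = -$342.52 billion.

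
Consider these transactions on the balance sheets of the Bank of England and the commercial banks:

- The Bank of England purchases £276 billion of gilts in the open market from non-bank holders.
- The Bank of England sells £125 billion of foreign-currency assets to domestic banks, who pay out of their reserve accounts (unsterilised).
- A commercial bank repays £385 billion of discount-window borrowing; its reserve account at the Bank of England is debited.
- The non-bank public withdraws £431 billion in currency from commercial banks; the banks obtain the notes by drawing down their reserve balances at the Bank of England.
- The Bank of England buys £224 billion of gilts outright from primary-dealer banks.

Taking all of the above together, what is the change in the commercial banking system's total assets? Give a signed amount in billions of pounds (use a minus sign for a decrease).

Asset purchase (from non-banks) £276 billion: bank balance sheets expand → +£276B.
FX sale £125 billion: just an asset swap on bank balance sheets → 0.
Discount-window repayment £385 billion: bank balance sheets shrink → −£385B.
Currency withdrawal £431 billion: bank balance sheets shrink → −£431B.
OMO purchase (from banks) £224 billion: just an asset swap on bank balance sheets → 0.
Net: 276 + 0 − 385 − 431 + 0 = -£540 billion.

-£540 billion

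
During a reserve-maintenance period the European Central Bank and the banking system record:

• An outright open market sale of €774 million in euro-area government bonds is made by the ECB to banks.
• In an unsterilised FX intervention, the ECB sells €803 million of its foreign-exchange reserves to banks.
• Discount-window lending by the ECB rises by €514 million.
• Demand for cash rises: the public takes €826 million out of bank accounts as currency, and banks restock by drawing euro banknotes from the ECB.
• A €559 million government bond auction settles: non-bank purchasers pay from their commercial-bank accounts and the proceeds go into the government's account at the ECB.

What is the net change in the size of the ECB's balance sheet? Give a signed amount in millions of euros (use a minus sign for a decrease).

ECB balance sheet:
  Assets:      Securities −€774M, Loans to banks +€514M, Foreign assets −€803M
  Liabilities: Bank reserves −€2448M, Currency in circulation +€826M, Government deposits +€559M
Change in total ECB assets = -€1063 million.

-€1063 million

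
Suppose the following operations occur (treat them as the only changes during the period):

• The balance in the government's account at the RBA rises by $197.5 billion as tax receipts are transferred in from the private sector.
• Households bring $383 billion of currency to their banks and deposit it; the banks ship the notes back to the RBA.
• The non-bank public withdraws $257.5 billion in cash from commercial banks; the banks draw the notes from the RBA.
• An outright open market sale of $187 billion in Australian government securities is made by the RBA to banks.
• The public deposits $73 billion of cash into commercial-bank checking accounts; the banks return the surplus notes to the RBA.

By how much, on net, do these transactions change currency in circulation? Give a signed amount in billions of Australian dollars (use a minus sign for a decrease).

RBA balance sheet:
  Assets:      Securities −$187B
  Liabilities: Bank reserves −$186B, Currency in circulation −$198.5B, Government deposits +$197.5B
Commercial banking system:
  Assets:      Reserves at CB −$186B, Securities +$187B
  Liabilities: Checkable deposits +$1B
So the change in currency in circulation is -$198.5 billion.

-$198.5 billion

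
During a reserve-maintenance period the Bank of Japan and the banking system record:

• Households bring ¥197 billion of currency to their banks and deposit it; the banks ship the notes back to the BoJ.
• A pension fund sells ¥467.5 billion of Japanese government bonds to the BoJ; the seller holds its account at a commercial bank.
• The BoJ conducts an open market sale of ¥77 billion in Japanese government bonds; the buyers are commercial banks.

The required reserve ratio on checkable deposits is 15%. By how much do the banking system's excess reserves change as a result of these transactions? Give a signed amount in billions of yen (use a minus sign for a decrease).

+¥487.825 billion

Currency deposit ¥197 billion: reserves +¥197B, deposits +¥197B.
Asset purchase (from non-banks) ¥467.5 billion: reserves +¥467.5B, deposits +¥467.5B.
OMO sale (to banks) ¥77 billion: reserves −¥77B, deposits 0.
Totals: Δreserves = +¥587.5B, Δdeposits = +¥664.5B.
Δrequired reserves = 15% × +¥664.5B = +¥99.675B.
Δexcess reserves = Δreserves − Δrequired = +¥587.5B − (+¥99.675B) = +¥487.825 billion.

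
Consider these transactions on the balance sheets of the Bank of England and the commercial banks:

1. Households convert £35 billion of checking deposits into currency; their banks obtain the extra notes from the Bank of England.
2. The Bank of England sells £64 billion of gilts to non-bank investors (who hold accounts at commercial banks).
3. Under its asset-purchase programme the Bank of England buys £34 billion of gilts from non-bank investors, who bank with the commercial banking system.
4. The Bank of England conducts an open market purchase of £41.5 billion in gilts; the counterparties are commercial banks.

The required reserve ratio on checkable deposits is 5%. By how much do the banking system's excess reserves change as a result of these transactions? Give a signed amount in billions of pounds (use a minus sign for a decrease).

Currency withdrawal £35 billion: reserves −£35B, deposits −£35B.
Asset sale (to non-banks) £64 billion: reserves −£64B, deposits −£64B.
Asset purchase (from non-banks) £34 billion: reserves +£34B, deposits +£34B.
OMO purchase (from banks) £41.5 billion: reserves +£41.5B, deposits 0.
Totals: Δreserves = −£23.5B, Δdeposits = −£65B.
Δrequired reserves = 5% × −£65B = −£3.25B.
Δexcess reserves = Δreserves − Δrequired = −£23.5B − (−£3.25B) = -£20.25 billion.

-£20.25 billion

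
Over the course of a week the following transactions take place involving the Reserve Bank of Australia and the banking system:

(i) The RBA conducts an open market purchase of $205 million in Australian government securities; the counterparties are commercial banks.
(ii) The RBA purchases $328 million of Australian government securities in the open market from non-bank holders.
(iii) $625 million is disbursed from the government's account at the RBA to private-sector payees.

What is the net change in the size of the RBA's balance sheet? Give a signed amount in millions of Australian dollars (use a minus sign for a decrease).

RBA balance sheet:
  Assets:      Securities +$533M
  Liabilities: Bank reserves +$1158M, Government deposits −$625M
Change in total RBA assets = +$533 million.

+$533 million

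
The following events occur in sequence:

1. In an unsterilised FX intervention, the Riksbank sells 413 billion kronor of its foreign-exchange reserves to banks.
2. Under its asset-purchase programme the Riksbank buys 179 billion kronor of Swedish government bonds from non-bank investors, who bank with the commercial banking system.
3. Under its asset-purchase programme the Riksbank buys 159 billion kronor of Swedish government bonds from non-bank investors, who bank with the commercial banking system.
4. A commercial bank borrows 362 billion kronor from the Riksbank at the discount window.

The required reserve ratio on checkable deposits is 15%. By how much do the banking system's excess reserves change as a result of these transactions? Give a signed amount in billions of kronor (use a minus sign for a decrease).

FX sale 413 billion kronor: reserves −413B, deposits 0.
Asset purchase (from non-banks) 179 billion kronor: reserves +179B, deposits +179B.
Asset purchase (from non-banks) 159 billion kronor: reserves +159B, deposits +159B.
Discount-window loan 362 billion kronor: reserves +362B, deposits 0.
Totals: Δreserves = +287B, Δdeposits = +338B.
Δrequired reserves = 15% × +338B = +50.7B.
Δexcess reserves = Δreserves − Δrequired = +287B − (+50.7B) = +236.3 billion.

+236.3 billion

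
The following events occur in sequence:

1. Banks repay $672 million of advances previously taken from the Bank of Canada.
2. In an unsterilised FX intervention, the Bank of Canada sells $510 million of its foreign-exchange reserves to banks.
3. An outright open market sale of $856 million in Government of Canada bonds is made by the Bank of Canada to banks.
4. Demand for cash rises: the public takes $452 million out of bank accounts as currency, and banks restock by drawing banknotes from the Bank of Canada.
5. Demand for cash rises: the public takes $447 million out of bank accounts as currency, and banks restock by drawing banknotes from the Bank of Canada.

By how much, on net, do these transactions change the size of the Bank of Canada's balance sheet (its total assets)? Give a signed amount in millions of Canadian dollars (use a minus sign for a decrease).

Bank of Canada balance sheet:
  Assets:      Securities −$856M, Loans to banks −$672M, Foreign assets −$510M
  Liabilities: Bank reserves −$2937M, Currency in circulation +$899M
Commercial banking system:
  Assets:      Reserves at CB −$2937M, Securities +$856M, Foreign assets +$510M
  Liabilities: Checkable deposits −$899M, Borrowings from CB −$672M
Change in total Bank of Canada assets = -$2038 million.

-$2038 million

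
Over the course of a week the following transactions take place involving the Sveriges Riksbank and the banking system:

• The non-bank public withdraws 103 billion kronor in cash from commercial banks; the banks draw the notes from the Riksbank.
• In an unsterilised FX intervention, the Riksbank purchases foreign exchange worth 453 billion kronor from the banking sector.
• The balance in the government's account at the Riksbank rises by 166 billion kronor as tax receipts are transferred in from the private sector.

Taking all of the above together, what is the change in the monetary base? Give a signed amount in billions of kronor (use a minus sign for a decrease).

Currency withdrawal 103 billion kronor: just a shift between currency and reserves — both are base money → 0.
FX purchase 453 billion kronor: Riksbank balance sheet expands → +453B.
Government account inflow 166 billion kronor: reserves shift to a non-base liability → −166B.
Net: 0 + 453 − 166 = +287 billion.

+287 billion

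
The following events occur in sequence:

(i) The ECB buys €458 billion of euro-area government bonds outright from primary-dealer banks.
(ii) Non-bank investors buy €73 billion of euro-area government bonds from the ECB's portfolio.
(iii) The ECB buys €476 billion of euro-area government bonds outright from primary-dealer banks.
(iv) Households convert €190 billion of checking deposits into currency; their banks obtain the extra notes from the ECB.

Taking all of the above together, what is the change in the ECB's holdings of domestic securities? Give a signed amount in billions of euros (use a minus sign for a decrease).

+€861 billion

OMO purchase (from banks) €458 billion: securities added to the ECB's portfolio → +€458B.
Asset sale (to non-banks) €73 billion: securities removed from the ECB's portfolio → −€73B.
OMO purchase (from banks) €476 billion: securities added to the ECB's portfolio → +€476B.
Currency withdrawal €190 billion: the ECB's securities portfolio is untouched → 0.
Net: 458 − 73 + 476 + 0 = +€861 billion.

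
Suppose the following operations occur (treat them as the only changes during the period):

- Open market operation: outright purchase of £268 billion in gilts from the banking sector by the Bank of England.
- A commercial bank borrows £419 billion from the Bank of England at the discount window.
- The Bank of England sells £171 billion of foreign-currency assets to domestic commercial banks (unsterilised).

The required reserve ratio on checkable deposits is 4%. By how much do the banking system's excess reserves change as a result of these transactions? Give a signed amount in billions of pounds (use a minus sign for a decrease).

+£516 billion

OMO purchase (from banks) £268 billion: reserves +£268B, deposits 0.
Discount-window loan £419 billion: reserves +£419B, deposits 0.
FX sale £171 billion: reserves −£171B, deposits 0.
Totals: Δreserves = +£516B, Δdeposits = 0.
Δrequired reserves = 4% × 0 = 0.
Δexcess reserves = Δreserves − Δrequired = +£516B − (0) = +£516 billion.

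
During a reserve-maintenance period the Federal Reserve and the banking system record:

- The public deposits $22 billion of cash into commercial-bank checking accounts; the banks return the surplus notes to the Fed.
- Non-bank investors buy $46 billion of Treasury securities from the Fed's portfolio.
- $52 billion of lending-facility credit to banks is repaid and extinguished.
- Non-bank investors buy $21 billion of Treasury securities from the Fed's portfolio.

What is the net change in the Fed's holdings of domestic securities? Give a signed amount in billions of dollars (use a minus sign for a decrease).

-$67 billion

Fed balance sheet:
  Assets:      Securities −$67B, Loans to banks −$52B
  Liabilities: Bank reserves −$97B, Currency in circulation −$22B
So the change in the Fed's holdings of domestic securities is -$67 billion.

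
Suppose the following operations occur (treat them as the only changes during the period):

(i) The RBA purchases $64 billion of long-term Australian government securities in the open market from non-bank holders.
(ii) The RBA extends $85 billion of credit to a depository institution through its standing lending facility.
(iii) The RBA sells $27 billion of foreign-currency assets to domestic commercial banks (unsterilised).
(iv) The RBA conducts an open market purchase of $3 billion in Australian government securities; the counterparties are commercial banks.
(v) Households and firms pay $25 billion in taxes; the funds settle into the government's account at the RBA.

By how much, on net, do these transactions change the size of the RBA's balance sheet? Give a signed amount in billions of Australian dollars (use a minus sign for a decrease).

+$125 billion

Asset purchase (from non-banks) $64 billion: an RBA asset is acquired → +$64B.
Discount-window loan $85 billion: an RBA asset is acquired → +$85B.
FX sale $27 billion: an RBA asset is shed → −$27B.
OMO purchase (from banks) $3 billion: an RBA asset is acquired → +$3B.
Government account inflow $25 billion: only the composition of liabilities changes → 0.
Net: 64 + 85 − 27 + 3 + 0 = +$125 billion.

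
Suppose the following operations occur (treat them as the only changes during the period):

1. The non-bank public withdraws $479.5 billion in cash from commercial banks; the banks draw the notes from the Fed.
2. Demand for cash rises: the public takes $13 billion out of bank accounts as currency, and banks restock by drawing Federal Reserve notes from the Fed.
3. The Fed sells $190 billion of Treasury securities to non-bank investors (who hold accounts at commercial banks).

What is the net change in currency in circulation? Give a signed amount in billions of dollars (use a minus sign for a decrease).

+$492.5 billion

Fed balance sheet:
  Assets:      Securities −$190B
  Liabilities: Bank reserves −$682.5B, Currency in circulation +$492.5B
Commercial banking system:
  Assets:      Reserves at CB −$682.5B
  Liabilities: Checkable deposits −$682.5B
So the change in currency in circulation is +$492.5 billion.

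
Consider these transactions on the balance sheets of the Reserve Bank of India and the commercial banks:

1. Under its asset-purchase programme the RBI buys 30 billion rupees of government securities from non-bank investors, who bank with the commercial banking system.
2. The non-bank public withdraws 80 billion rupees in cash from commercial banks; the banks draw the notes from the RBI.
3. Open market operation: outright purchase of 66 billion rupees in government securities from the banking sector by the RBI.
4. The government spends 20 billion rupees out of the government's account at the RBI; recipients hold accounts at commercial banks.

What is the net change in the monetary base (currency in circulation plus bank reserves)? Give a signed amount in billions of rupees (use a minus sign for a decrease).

+116 billion

Asset purchase (from non-banks) 30 billion rupees: RBI balance sheet expands → +30B.
Currency withdrawal 80 billion rupees: just a shift between currency and reserves — both are base money → 0.
OMO purchase (from banks) 66 billion rupees: RBI balance sheet expands → +66B.
Government spending 20 billion rupees: a non-base liability converts back to reserves → +20B.
Net: 30 + 0 + 66 + 20 = +116 billion.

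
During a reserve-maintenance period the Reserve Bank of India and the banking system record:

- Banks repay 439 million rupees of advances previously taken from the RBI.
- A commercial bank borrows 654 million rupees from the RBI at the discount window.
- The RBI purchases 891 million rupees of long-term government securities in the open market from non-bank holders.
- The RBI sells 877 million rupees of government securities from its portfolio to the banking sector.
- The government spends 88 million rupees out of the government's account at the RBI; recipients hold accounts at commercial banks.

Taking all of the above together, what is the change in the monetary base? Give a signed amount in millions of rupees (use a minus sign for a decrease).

+317 million

Discount-window repayment 439 million rupees: RBI balance sheet contracts → −439M.
Discount-window loan 654 million rupees: RBI balance sheet expands → +654M.
Asset purchase (from non-banks) 891 million rupees: RBI balance sheet expands → +891M.
OMO sale (to banks) 877 million rupees: RBI balance sheet contracts → −877M.
Government spending 88 million rupees: a non-base liability converts back to reserves → +88M.
Net: −439 + 654 + 891 − 877 + 88 = +317 million.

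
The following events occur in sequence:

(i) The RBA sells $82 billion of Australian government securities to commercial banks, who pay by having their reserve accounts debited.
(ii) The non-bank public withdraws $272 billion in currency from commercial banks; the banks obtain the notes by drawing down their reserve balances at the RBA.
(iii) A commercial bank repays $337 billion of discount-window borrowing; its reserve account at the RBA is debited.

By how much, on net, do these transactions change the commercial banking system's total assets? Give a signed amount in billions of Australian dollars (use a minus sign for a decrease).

RBA balance sheet:
  Assets:      Securities −$82B, Loans to banks −$337B
  Liabilities: Bank reserves −$691B, Currency in circulation +$272B
Commercial banking system:
  Assets:      Reserves at CB −$691B, Securities +$82B
  Liabilities: Checkable deposits −$272B, Borrowings from CB −$337B
Change in total bank assets = -$609 billion.

-$609 billion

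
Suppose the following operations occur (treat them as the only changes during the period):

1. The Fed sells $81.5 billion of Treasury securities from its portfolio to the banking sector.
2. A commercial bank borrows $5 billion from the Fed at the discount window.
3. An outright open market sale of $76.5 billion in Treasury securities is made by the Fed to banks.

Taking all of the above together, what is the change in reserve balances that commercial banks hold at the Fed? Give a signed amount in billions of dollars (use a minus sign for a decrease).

-$153 billion

OMO sale (to banks) $81.5 billion: the buying banks pay out of their reserve balances → −$81.5B.
Discount-window loan $5 billion: the loan is credited to the bank's reserve account → +$5B.
OMO sale (to banks) $76.5 billion: the buying banks pay out of their reserve balances → −$76.5B.
Net: −81.5 + 5 − 76.5 = -$153 billion.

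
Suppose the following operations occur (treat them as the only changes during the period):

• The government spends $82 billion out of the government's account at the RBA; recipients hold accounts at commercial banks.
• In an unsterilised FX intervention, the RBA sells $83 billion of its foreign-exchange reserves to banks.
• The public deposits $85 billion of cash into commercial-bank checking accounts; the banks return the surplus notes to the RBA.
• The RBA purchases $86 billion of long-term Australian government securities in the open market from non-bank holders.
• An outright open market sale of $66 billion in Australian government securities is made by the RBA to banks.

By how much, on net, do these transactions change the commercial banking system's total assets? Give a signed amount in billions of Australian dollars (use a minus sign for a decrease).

+$253 billion

Government spending $82 billion: bank balance sheets expand → +$82B.
FX sale $83 billion: just an asset swap on bank balance sheets → 0.
Currency deposit $85 billion: bank balance sheets expand → +$85B.
Asset purchase (from non-banks) $86 billion: bank balance sheets expand → +$86B.
OMO sale (to banks) $66 billion: just an asset swap on bank balance sheets → 0.
Net: 82 + 0 + 85 + 86 + 0 = +$253 billion.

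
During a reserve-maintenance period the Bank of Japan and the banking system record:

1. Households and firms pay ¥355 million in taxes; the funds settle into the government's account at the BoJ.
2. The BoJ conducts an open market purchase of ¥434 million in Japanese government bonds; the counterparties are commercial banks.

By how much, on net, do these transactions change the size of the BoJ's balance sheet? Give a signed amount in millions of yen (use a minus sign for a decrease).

+¥434 million

Government account inflow ¥355 million: only the composition of liabilities changes → 0.
OMO purchase (from banks) ¥434 million: a BoJ asset is acquired → +¥434M.
Net: 0 + 434 = +¥434 million.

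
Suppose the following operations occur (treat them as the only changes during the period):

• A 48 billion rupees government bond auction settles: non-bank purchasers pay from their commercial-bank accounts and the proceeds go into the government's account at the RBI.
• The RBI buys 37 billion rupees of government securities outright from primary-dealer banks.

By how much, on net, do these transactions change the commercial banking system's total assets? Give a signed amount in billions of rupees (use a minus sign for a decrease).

-48 billion

RBI balance sheet:
  Assets:      Securities +37B
  Liabilities: Bank reserves −11B, Government deposits +48B
Commercial banking system:
  Assets:      Reserves at CB −11B, Securities −37B
  Liabilities: Checkable deposits −48B
Change in total bank assets = -48 billion.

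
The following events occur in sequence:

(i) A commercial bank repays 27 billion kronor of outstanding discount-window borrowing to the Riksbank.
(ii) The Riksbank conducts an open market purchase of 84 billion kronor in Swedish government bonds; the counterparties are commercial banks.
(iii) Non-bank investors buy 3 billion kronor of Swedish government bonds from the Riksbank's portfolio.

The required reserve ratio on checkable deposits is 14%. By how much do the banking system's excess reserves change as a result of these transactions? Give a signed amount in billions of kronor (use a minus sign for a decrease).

+54.42 billion

Discount-window repayment 27 billion kronor: reserves −27B, deposits 0.
OMO purchase (from banks) 84 billion kronor: reserves +84B, deposits 0.
Asset sale (to non-banks) 3 billion kronor: reserves −3B, deposits −3B.
Totals: Δreserves = +54B, Δdeposits = −3B.
Δrequired reserves = 14% × −3B = −0.42B.
Δexcess reserves = Δreserves − Δrequired = +54B − (−0.42B) = +54.42 billion.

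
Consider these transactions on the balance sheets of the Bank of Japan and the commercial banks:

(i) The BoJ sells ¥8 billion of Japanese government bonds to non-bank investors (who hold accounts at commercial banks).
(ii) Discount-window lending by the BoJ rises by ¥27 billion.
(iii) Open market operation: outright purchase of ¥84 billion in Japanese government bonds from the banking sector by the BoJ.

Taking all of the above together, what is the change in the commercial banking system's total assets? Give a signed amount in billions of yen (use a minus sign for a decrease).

+¥19 billion

Asset sale (to non-banks) ¥8 billion: bank balance sheets shrink → −¥8B.
Discount-window loan ¥27 billion: bank balance sheets expand → +¥27B.
OMO purchase (from banks) ¥84 billion: just an asset swap on bank balance sheets → 0.
Net: −8 + 27 + 0 = +¥19 billion.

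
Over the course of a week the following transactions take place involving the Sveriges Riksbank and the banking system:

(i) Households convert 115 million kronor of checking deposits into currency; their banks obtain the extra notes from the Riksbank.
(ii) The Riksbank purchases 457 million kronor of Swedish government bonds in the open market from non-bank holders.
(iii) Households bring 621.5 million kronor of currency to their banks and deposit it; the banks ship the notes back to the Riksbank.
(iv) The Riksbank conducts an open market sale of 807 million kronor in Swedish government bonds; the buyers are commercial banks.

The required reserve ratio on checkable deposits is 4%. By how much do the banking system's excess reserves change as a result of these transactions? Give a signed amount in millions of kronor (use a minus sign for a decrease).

Currency withdrawal 115 million kronor: reserves −115M, deposits −115M.
Asset purchase (from non-banks) 457 million kronor: reserves +457M, deposits +457M.
Currency deposit 621.5 million kronor: reserves +621.5M, deposits +621.5M.
OMO sale (to banks) 807 million kronor: reserves −807M, deposits 0.
Totals: Δreserves = +156.5M, Δdeposits = +963.5M.
Δrequired reserves = 4% × +963.5M = +38.54M.
Δexcess reserves = Δreserves − Δrequired = +156.5M − (+38.54M) = +117.96 million.

+117.96 million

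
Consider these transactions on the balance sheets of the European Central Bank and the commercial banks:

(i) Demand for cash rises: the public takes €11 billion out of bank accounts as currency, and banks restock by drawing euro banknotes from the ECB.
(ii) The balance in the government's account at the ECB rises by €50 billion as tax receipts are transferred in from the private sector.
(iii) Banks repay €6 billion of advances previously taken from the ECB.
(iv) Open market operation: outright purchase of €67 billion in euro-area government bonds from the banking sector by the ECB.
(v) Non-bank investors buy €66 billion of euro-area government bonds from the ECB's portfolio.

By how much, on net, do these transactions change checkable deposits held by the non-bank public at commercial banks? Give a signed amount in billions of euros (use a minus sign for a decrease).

-€127 billion

Currency withdrawal €11 billion: non-bank counterparties' bank balances fall → −€11B.
Government account inflow €50 billion: non-bank counterparties' bank balances fall → −€50B.
Discount-window repayment €6 billion: the counterparty is a bank, so public deposits are unchanged → 0.
OMO purchase (from banks) €67 billion: the counterparty is a bank, so public deposits are unchanged → 0.
Asset sale (to non-banks) €66 billion: non-bank counterparties' bank balances fall → −€66B.
Net: −11 − 50 + 0 + 0 − 66 = -€127 billion.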